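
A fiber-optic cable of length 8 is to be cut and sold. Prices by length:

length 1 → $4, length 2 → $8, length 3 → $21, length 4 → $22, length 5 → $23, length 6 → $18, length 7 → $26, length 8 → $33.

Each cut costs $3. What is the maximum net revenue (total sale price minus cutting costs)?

44

Let net[k] be the best obtainable value from length k. For each k, try every first piece i and keep the best of price[i] + net[k−i] minus the 3 cut fee when i<k.
net[1] = 4
net[2] = max(4+4-3, 8+0) = 8
net[3] = max(4+8-3, 8+4-3, 21+0) = 21
net[4] = max(4+21-3, 8+8-3, 21+4-3, 22+0) = 22
net[5] = max(4+22-3, 8+21-3, 21+8-3, 22+4-3, 23+0) = 26
net[6] = max(4+26-3, 8+22-3, 21+21-3, 22+8-3, 23+4-3, 18+0) = 39
net[7] = max(4+39-3, 8+26-3, 21+22-3, …, 18+4-3, 26+0) = 40
net[8] = max(4+40-3, 8+39-3, 21+26-3, …, 26+4-3, 33+0) = 44
One optimal plan: pieces 3 + 3 + 2 (2 cuts) → $50 − $6 = $44.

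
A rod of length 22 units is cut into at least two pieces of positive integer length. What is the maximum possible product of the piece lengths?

2916

Fill g[k] for k=2..22: at each k try every first piece i and multiply by the better of (k−i) uncut or g[k−i].
Small cases: g[2]=1, g[3]=2, g[4]=4, g[5]=6, g[6]=9, g[7]=12, g[8]=18, g[9]=27, g[10]=36, g[11]=54, g[12]=81, g[13]=108, g[14]=162.
g[15] = max(1×162, 2×108, 3×81, …, 13×2, 14×1) = 243
g[16] = max(1×243, 2×162, 3×108, …, 14×2, 15×1) = 324
g[17] = max(1×324, 2×243, 3×162, …, 15×2, 16×1) = 486
g[18] = max(1×486, 2×324, 3×243, …, 16×2, 17×1) = 729
g[19] = max(1×729, 2×486, 3×324, …, 17×2, 18×1) = 972
g[20] = max(1×972, 2×729, 3×486, …, 18×2, 19×1) = 1458
g[21] = max(1×1458, 2×972, 3×729, …, 19×2, 20×1) = 2187
g[22] = max(1×2187, 2×1458, 3×972, …, 20×2, 21×1) = 2916
One optimal split: 3 + 3 + 3 + 3 + 3 + 3 + 2 + 2; product 3×3×3×3×3×3×2×2 = 2916.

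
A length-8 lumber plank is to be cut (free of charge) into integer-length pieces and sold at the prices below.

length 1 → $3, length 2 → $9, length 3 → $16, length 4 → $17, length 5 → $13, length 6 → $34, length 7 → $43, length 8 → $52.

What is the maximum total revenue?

52

Let R[k] be the best obtainable value from length k. For each k, try every first piece i and keep the best of price[i] + R[k−i].
R[1] = 3
R[2] = max(3+3, 9+0) = 9
R[3] = max(3+9, 9+3, 16+0) = 16
R[4] = max(3+16, 9+9, 16+3, 17+0) = 19
R[5] = max(3+19, 9+16, 16+9, 17+3, 13+0) = 25
R[6] = max(3+25, 9+19, 16+16, 17+9, 13+3, 34+0) = 34
R[7] = max(3+34, 9+25, 16+19, …, 34+3, 43+0) = 43
R[8] = max(3+43, 9+34, 16+25, …, 43+3, 52+0) = 52
Best is to sell the whole 8-foot piece uncut for $52.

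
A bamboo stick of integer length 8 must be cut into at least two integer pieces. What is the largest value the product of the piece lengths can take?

18

Fill prod[k] for k=2..8: at each k try every first piece i and multiply by the better of (k−i) uncut or prod[k−i].
Small cases: prod[2]=1, prod[3]=2.
prod[4] = 2*max(2,1) = 2*2 = 4
prod[5] = 2*max(3,2) = 2*3 = 6
prod[6] = 3*max(3,2) = 3*3 = 9
prod[7] = 2*max(5,6) = 2*6 = 12
prod[8] = 2*max(6,9) = 2*9 = 18
One optimal split: 3 + 3 + 2; product 3*3*2 = 18.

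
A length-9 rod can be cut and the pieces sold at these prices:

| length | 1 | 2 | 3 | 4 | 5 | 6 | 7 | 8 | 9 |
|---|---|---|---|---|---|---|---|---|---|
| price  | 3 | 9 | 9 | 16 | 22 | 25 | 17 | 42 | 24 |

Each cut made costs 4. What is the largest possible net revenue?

41

Let r[k] be the best obtainable value from length k. For each k, try every first piece i and keep the best of price[i] + r[k−i] minus the 4 cut fee when i<k.
r[1] = 3
r[2] = max(3+3-4, 9+0) = 9
r[3] = max(3+9-4, 9+3-4, 9+0) = 9
r[4] = max(3+9-4, 9+9-4, 9+3-4, 16+0) = 16
r[5] = max(3+16-4, 9+9-4, 9+9-4, 16+3-4, 22+0) = 22
r[6] = max(3+22-4, 9+16-4, 9+9-4, 16+9-4, 22+3-4, 25+0) = 25
r[7] = max(3+25-4, 9+22-4, 9+16-4, …, 25+3-4, 17+0) = 27
r[8] = max(3+27-4, 9+25-4, 9+22-4, …, 17+3-4, 42+0) = 42
r[9] = max(3+42-4, 9+27-4, 9+25-4, …, 42+3-4, 24+0) = 41
One optimal plan: pieces 8 + 1 (1 cut) → 45 − 4 = 41.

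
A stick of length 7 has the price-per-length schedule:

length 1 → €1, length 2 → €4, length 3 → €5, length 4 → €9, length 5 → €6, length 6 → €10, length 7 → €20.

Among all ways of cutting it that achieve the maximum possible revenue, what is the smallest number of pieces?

Build r[k] bottom-up: r[k] = max over allowed piece i of (p[i] + r[k−i]).
r[1] = 1
r[2] = max(1+1, 4+0) = 4
r[3] = max(1+4, 4+1, 5+0) = 5
r[4] = max(1+5, 4+4, 5+1, 9+0) = 9
r[5] = max(1+9, 4+5, 5+4, 9+1, 6+0) = 10
r[6] = max(1+10, 4+9, 5+5, 9+4, 6+1, 10+0) = 13
r[7] = max(1+13, 4+10, 5+9, …, 10+1, 20+0) = 20
Maximum revenue is €20.
Now minimize piece count subject to staying optimal: for each k, pieces[k] = 1 + min over i with p[i]+r[k−i]=r[k] of pieces[k−i].
pieces[4] = 1
pieces[5] = 2
pieces[6] = 2
pieces[7] = 1

1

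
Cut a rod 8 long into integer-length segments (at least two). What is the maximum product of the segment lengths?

18

Fill f[k] for k=2..8: at each k try every first piece i and multiply by the better of (k−i) uncut or f[k−i].
f[2] = 1×max(1,0) = 1×1 = 1
f[3] = max(1×2, 2×1) = 2
f[4] = max(1×3, 2×2, 3×1) = 4
f[5] = max(1×4, 2×3, 3×2, 4×1) = 6
f[6] = max(1×6, 2×4, 3×3, 4×2, 5×1) = 9
f[7] = max(1×9, 2×6, 3×4, 4×3, 5×2, 6×1) = 12
f[8] = max(1×12, 2×9, 3×6, …, 6×2, 7×1) = 18
One optimal split: 3 + 3 + 2; product 3×3×2 = 18.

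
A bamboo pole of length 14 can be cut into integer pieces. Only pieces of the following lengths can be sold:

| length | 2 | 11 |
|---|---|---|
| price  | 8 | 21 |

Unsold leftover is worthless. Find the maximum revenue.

56

Build r[k] bottom-up: r[k] = max over allowed piece i of (p[i] + r[k−i]).
r[1] = 0
r[2] = 8
r[3] = 8
r[4] = 16  (first piece 2, then r[2]=8)
r[5] = 16
r[6] = 24  (first piece 2, then r[4]=16)
r[7] = 24
r[8] = 32  (first piece 2, then r[6]=24)
r[9] = 32
r[10] = 40  (first piece 2, then r[8]=32)
r[11] = max(8+32, 21+0) = 40
r[12] = max(8+40, 21+0) = 48
r[13] = max(8+40, 21+8) = 48
r[14] = max(8+48, 21+8) = 56
One optimal cutting: 2 + 2 + 2 + 2 + 2 + 2 + 2 → $56.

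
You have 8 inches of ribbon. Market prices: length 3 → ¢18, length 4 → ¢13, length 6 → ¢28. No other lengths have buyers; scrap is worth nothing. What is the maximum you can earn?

36

Build r[k] bottom-up: r[k] = max over allowed piece i of (p[i] + r[k−i]).
r[1] = 0
r[2] = 0
r[3] = 18
r[4] = max(18+0, 13+0) = 18
r[5] = max(18+0, 13+0) = 18
r[6] = max(18+18, 13+0, 28+0) = 36
r[7] = max(18+18, 13+18, 28+0) = 36
r[8] = max(18+18, 13+18, 28+0) = 36
One optimal cutting: pieces 3 + 3 with 2 inches of scrap → ¢36.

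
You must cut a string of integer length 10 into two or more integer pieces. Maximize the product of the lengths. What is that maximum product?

Let g[k] be the best product for length k (with at least one cut). For each first piece i, the rest contributes max(k−i, g[k−i]).
g[2] = 1×max(1,0) = 1×1 = 1
g[3] = max(1×2, 2×1) = 2
g[4] = max(1×3, 2×2, 3×1) = 4
g[5] = max(1×4, 2×3, 3×2, 4×1) = 6
g[6] = max(1×6, 2×4, 3×3, 4×2, 5×1) = 9
g[7] = max(1×9, 2×6, 3×4, 4×3, 5×2, 6×1) = 12
g[8] = max(1×12, 2×9, 3×6, …, 6×2, 7×1) = 18
g[9] = max(1×18, 2×12, 3×9, …, 7×2, 8×1) = 27
g[10] = max(1×27, 2×18, 3×12, …, 8×2, 9×1) = 36
One optimal split: 3 + 3 + 2 + 2; product 3×3×2×2 = 36.

36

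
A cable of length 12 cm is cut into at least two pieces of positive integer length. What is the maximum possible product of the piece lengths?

Let g[k] be the best product for length k (with at least one cut). For each first piece i, the rest contributes max(k−i, g[k−i]).
g[2] = 1*max(1,0) = 1*1 = 1
g[3] = 1*max(2,1) = 1*2 = 2
g[4] = 2*max(2,1) = 2*2 = 4
g[5] = 2*max(3,2) = 2*3 = 6
g[6] = 3*max(3,2) = 3*3 = 9
g[7] = 2*max(5,6) = 2*6 = 12
g[8] = 2*max(6,9) = 2*9 = 18
g[9] = 3*max(6,9) = 3*9 = 27
g[10] = 2*max(8,18) = 2*18 = 36
g[11] = 2*max(9,27) = 2*27 = 54
g[12] = 3*max(9,27) = 3*27 = 81
One optimal split: 3 + 3 + 3 + 3; product 3*3*3*3 = 81.

81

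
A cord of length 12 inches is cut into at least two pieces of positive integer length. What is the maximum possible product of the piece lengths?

Fill prod[k] for k=2..12: at each k try every first piece i and multiply by the better of (k−i) uncut or prod[k−i].
prod[2] = 1·max(1,0) = 1·1 = 1
prod[3] = max(1·2, 2·1) = 2
prod[4] = max(1·3, 2·2, 3·1) = 4
prod[5] = max(1·4, 2·3, 3·2, 4·1) = 6
prod[6] = max(1·6, 2·4, 3·3, 4·2, 5·1) = 9
prod[7] = max(1·9, 2·6, 3·4, 4·3, 5·2, 6·1) = 12
prod[8] = max(1·12, 2·9, 3·6, …, 6·2, 7·1) = 18
prod[9] = max(1·18, 2·12, 3·9, …, 7·2, 8·1) = 27
prod[10] = max(1·27, 2·18, 3·12, …, 8·2, 9·1) = 36
prod[11] = max(1·36, 2·27, 3·18, …, 9·2, 10·1) = 54
prod[12] = max(1·54, 2·36, 3·27, …, 10·2, 11·1) = 81
One optimal split: 3 + 3 + 3 + 3; product 3·3·3·3 = 81.

81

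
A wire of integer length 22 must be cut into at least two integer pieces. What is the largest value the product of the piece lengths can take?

Fill g[k] for k=2..22: at each k try every first piece i and multiply by the better of (k−i) uncut or g[k−i].
g[2] = 1×max(1,0) = 1×1 = 1
g[3] = max(1×2, 2×1) = 2
g[4] = max(1×3, 2×2, 3×1) = 4
g[5] = max(1×4, 2×3, 3×2, 4×1) = 6
g[6] = max(1×6, 2×4, 3×3, 4×2, 5×1) = 9
g[7] = max(1×9, 2×6, 3×4, 4×3, 5×2, 6×1) = 12
g[8] = max(1×12, 2×9, 3×6, …, 6×2, 7×1) = 18
g[9] = max(1×18, 2×12, 3×9, …, 7×2, 8×1) = 27
g[10] = max(1×27, 2×18, 3×12, …, 8×2, 9×1) = 36
g[11] = max(1×36, 2×27, 3×18, …, 9×2, 10×1) = 54
g[12] = max(1×54, 2×36, 3×27, …, 10×2, 11×1) = 81
g[13] = max(1×81, 2×54, 3×36, …, 11×2, 12×1) = 108
g[14] = max(1×108, 2×81, 3×54, …, 12×2, 13×1) = 162
g[15] = max(1×162, 2×108, 3×81, …, 13×2, 14×1) = 243
g[16] = max(1×243, 2×162, 3×108, …, 14×2, 15×1) = 324
g[17] = max(1×324, 2×243, 3×162, …, 15×2, 16×1) = 486
g[18] = max(1×486, 2×324, 3×243, …, 16×2, 17×1) = 729
g[19] = max(1×729, 2×486, 3×324, …, 17×2, 18×1) = 972
g[20] = max(1×972, 2×729, 3×486, …, 18×2, 19×1) = 1458
g[21] = max(1×1458, 2×972, 3×729, …, 19×2, 20×1) = 2187
g[22] = max(1×2187, 2×1458, 3×972, …, 20×2, 21×1) = 2916
One optimal split: 3 + 3 + 3 + 3 + 3 + 3 + 2 + 2; product 3×3×3×3×3×3×2×2 = 2916.

2916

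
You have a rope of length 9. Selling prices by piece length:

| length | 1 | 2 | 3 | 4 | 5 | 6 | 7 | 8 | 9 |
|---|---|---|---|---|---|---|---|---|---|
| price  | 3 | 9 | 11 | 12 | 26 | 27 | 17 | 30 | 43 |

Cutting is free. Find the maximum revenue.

44

Let v[k] be the best obtainable value from length k. For each k, try every first piece i and keep the best of price[i] + v[k−i].
v[1] = 3
v[2] = 9
v[3] = 12  (first piece 1, then v[2]=9)
v[4] = 18  (first piece 2, then v[2]=9)
v[5] = 26
v[6] = 29  (first piece 1, then v[5]=26)
v[7] = 35  (first piece 2, then v[5]=26)
v[8] = 38  (first piece 1, then v[7]=35)
v[9] = 44  (first piece 2, then v[7]=35)
One optimal cutting: 5 + 2 + 2 → $26 + $9 + $9 = $44.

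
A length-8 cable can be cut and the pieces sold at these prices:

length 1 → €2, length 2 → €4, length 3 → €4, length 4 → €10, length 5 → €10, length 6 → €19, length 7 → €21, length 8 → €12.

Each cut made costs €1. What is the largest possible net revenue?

Let v[k] be the best obtainable value from length k. For each k, try every first piece i and keep the best of price[i] + v[k−i] minus the 1 cut fee when i<k.
v[1] = 2
v[2] = max(2+2-1, 4+0) = 4
v[3] = max(2+4-1, 4+2-1, 4+0) = 5
v[4] = max(2+5-1, 4+4-1, 4+2-1, 10+0) = 10
v[5] = max(2+10-1, 4+5-1, 4+4-1, 10+2-1, 10+0) = 11
v[6] = max(2+11-1, 4+10-1, 4+5-1, 10+4-1, 10+2-1, 19+0) = 19
v[7] = max(2+19-1, 4+11-1, 4+10-1, …, 19+2-1, 21+0) = 21
v[8] = max(2+21-1, 4+19-1, 4+11-1, …, 21+2-1, 12+0) = 22
One optimal plan: pieces 7 + 1 (1 cut) → €23 − €1 = €22.

22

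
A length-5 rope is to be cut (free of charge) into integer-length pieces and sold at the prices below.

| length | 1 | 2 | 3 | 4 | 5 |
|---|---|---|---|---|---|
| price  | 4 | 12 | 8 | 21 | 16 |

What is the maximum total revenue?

Let best[k] be the best obtainable value from length k. For each k, try every first piece i and keep the best of price[i] + best[k−i].
best[1] = 4
best[2] = max(4+4, 12+0) = 12
best[3] = max(4+12, 12+4, 8+0) = 16
best[4] = max(4+16, 12+12, 8+4, 21+0) = 24
best[5] = max(4+24, 12+16, 8+12, 21+4, 16+0) = 28
One optimal cutting: 2 + 2 + 1 → $12 + $12 + $4 = $28.

28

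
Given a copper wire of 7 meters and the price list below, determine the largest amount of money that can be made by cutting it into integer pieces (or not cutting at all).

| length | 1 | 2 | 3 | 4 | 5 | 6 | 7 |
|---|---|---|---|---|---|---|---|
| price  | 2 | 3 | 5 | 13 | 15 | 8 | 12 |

Build R[k] bottom-up: R[k] = max over allowed piece i of (p[i] + R[k−i]).
R[1] = 2
R[2] = 4  (first piece 1, then R[1]=2)
R[3] = 6  (first piece 1, then R[2]=4)
R[4] = 13
R[5] = 15  (first piece 1, then R[4]=13)
R[6] = 17  (first piece 1, then R[5]=15)
R[7] = 19  (first piece 1, then R[6]=17)
One optimal cutting: 4 + 1 + 1 + 1 → €13 + €2 + €2 + €2 = €19.

19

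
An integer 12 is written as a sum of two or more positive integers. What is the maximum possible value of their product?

81

Define g[k] = max over 1≤i<k of i · max(k−i, g[k−i]); the inner max lets the remainder stay uncut if that's better.
g[2] = 1*max(1,0) = 1*1 = 1
g[3] = 1*max(2,1) = 1*2 = 2
g[4] = 2*max(2,1) = 2*2 = 4
g[5] = 2*max(3,2) = 2*3 = 6
g[6] = 3*max(3,2) = 3*3 = 9
g[7] = 2*max(5,6) = 2*6 = 12
g[8] = 2*max(6,9) = 2*9 = 18
g[9] = 3*max(6,9) = 3*9 = 27
g[10] = 2*max(8,18) = 2*18 = 36
g[11] = 2*max(9,27) = 2*27 = 54
g[12] = 3*max(9,27) = 3*27 = 81
One optimal split: 3 + 3 + 3 + 3; product 3*3*3*3 = 81.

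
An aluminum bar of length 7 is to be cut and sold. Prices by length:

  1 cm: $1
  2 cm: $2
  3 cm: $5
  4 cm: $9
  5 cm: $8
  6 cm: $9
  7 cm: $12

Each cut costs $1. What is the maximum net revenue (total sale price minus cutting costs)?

Let r[k] be the best obtainable value from length k. For each k, try every first piece i and keep the best of price[i] + r[k−i] minus the 1 cut fee when i<k.
r[1] = 1
r[2] = max(1+1-1, 2+0) = 2
r[3] = max(1+2-1, 2+1-1, 5+0) = 5
r[4] = max(1+5-1, 2+2-1, 5+1-1, 9+0) = 9
r[5] = max(1+9-1, 2+5-1, 5+2-1, 9+1-1, 8+0) = 9
r[6] = max(1+9-1, 2+9-1, 5+5-1, 9+2-1, 8+1-1, 9+0) = 10
r[7] = max(1+10-1, 2+9-1, 5+9-1, …, 9+1-1, 12+0) = 13
One optimal plan: pieces 4 + 3 (1 cut) → $14 − $1 = $13.

13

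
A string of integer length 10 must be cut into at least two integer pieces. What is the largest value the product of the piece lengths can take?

Define f[k] = max over 1≤i<k of i · max(k−i, f[k−i]); the inner max lets the remainder stay uncut if that's better.
f[2] = 1*max(1,0) = 1*1 = 1
f[3] = max(1*2, 2*1) = 2
f[4] = max(1*3, 2*2, 3*1) = 4
f[5] = max(1*4, 2*3, 3*2, 4*1) = 6
f[6] = max(1*6, 2*4, 3*3, 4*2, 5*1) = 9
f[7] = max(1*9, 2*6, 3*4, 4*3, 5*2, 6*1) = 12
f[8] = max(1*12, 2*9, 3*6, …, 6*2, 7*1) = 18
f[9] = max(1*18, 2*12, 3*9, …, 7*2, 8*1) = 27
f[10] = max(1*27, 2*18, 3*12, …, 8*2, 9*1) = 36
One optimal split: 3 + 3 + 2 + 2; product 3*3*2*2 = 36.

36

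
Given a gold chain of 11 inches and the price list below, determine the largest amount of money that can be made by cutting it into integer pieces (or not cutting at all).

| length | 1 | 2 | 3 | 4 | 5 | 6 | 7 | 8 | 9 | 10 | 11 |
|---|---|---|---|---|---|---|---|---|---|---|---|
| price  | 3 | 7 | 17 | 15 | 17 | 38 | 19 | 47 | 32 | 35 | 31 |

64

Let R[k] be the best obtainable value from length k. For each k, try every first piece i and keep the best of price[i] + R[k−i].
R[1] = 3
R[2] = max(3+3, 7+0) = 7
R[3] = max(3+7, 7+3, 17+0) = 17
R[4] = max(3+17, 7+7, 17+3, 15+0) = 20
R[5] = max(3+20, 7+17, 17+7, 15+3, 17+0) = 24
R[6] = max(3+24, 7+20, 17+17, 15+7, 17+3, 38+0) = 38
R[7] = max(3+38, 7+24, 17+20, …, 38+3, 19+0) = 41
R[8] = max(3+41, 7+38, 17+24, …, 19+3, 47+0) = 47
R[9] = max(3+47, 7+41, 17+38, …, 47+3, 32+0) = 55
R[10] = max(3+55, 7+47, 17+41, …, 32+3, 35+0) = 58
R[11] = max(3+58, 7+55, 17+47, …, 35+3, 31+0) = 64
One optimal cutting: 8 + 3 → $47 + $17 = $64.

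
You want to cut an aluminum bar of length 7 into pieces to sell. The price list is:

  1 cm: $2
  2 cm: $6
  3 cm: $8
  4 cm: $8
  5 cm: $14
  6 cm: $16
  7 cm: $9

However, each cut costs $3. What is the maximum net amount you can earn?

Build net[k] bottom-up: net[k] = max over allowed piece i of (p[i] + net[k−i]) − 3 per cut.
net[1] = 2
net[2] = 6
net[3] = 8
net[4] = 9  (first piece 2, then net[2]=6)
net[5] = 14
net[6] = 16
net[7] = 17  (first piece 2, then net[5]=14)
One optimal plan: pieces 5 + 2 (1 cut) → $20 − $3 = $17.

17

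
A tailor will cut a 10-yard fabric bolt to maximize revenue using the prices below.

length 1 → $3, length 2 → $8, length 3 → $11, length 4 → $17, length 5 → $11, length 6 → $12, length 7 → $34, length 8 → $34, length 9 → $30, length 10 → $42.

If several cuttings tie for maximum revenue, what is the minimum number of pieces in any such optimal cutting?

2

Build r[k] bottom-up: r[k] = max over allowed piece i of (p[i] + r[k−i]).
r[1] = 3
r[2] = 8
r[3] = 11  (first piece 1, then r[2]=8)
r[4] = 17
r[5] = 20  (first piece 1, then r[4]=17)
r[6] = 25  (first piece 2, then r[4]=17)
r[7] = 34
r[8] = 37  (first piece 1, then r[7]=34)
r[9] = 42  (first piece 2, then r[7]=34)
r[10] = 45  (first piece 1, then r[9]=42)
Maximum revenue is $45.
Now minimize piece count subject to staying optimal: for each k, pieces[k] = 1 + min over i with p[i]+r[k−i]=r[k] of pieces[k−i].
pieces[7] = 1
pieces[8] = 2
pieces[9] = 2
pieces[10] = 2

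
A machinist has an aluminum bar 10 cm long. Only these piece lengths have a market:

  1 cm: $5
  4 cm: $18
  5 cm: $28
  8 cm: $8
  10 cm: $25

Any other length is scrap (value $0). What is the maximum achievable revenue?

56

Let best[k] be the best obtainable value from length k. For each k, try every first piece i and keep the best of price[i] + best[k−i].
best[1] = 5
best[2] = 10  (first piece 1, then best[1]=5)
best[3] = 15  (first piece 1, then best[2]=10)
best[4] = 20  (first piece 1, then best[3]=15)
best[5] = 28
best[6] = 33  (first piece 1, then best[5]=28)
best[7] = 38  (first piece 1, then best[6]=33)
best[8] = 43  (first piece 1, then best[7]=38)
best[9] = 48  (first piece 1, then best[8]=43)
best[10] = 56  (first piece 5, then best[5]=28)
One optimal cutting: 5 + 5 → $56.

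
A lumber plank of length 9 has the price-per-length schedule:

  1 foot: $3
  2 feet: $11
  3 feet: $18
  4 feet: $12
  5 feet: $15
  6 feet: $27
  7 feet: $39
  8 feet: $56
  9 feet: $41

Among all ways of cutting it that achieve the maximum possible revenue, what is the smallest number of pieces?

2

Let r[k] be the best obtainable value from length k. For each k, try every first piece i and keep the best of price[i] + r[k−i].
r[1] = 3
r[2] = 11
r[3] = 18
r[4] = 22  (first piece 2, then r[2]=11)
r[5] = 29  (first piece 2, then r[3]=18)
r[6] = 36  (first piece 3, then r[3]=18)
r[7] = 40  (first piece 2, then r[5]=29)
r[8] = 56
r[9] = 59  (first piece 1, then r[8]=56)
Maximum revenue is $59.
Now minimize piece count subject to staying optimal: for each k, pieces[k] = 1 + min over i with p[i]+r[k−i]=r[k] of pieces[k−i].
pieces[6] = 2
pieces[7] = 3
pieces[8] = 1
pieces[9] = 2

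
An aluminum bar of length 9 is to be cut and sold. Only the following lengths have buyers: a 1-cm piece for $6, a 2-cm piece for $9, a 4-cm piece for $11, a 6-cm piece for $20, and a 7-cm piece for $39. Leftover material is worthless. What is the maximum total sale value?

54

Let r[k] be the best obtainable value from length k. For each k, try every first piece i and keep the best of price[i] + r[k−i].
r[1] = 6
r[2] = max(6+6, 9+0) = 12
r[3] = max(6+12, 9+6) = 18
r[4] = max(6+18, 9+12, 11+0) = 24
r[5] = max(6+24, 9+18, 11+6) = 30
r[6] = max(6+30, 9+24, 11+12, 20+0) = 36
r[7] = max(6+36, 9+30, 11+18, 20+6, 39+0) = 42
r[8] = max(6+42, 9+36, 11+24, 20+12, 39+6) = 48
r[9] = max(6+48, 9+42, 11+30, 20+18, 39+12) = 54
One optimal cutting: 1 + 1 + 1 + 1 + 1 + 1 + 1 + 1 + 1 → $54.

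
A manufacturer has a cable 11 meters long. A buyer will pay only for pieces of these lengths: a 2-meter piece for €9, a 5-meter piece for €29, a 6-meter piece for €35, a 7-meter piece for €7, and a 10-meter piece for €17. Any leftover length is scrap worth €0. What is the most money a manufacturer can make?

Consider every possible first cut. r[k] is the best of p[i]+r[k−i] over all sellable i≤k.
r[1] = 0
r[2] = 9
r[3] = 9
r[4] = 18  (first piece 2, then r[2]=9)
r[5] = max(9+9, 29+0) = 29
r[6] = max(9+18, 29+0, 35+0) = 35
r[7] = max(9+29, 29+9, 35+0, 7+0) = 38
r[8] = max(9+35, 29+9, 35+9, 7+0) = 44
r[9] = max(9+38, 29+18, 35+9, 7+9) = 47
r[10] = max(9+44, 29+29, 35+18, 7+9, 17+0) = 58
r[11] = max(9+47, 29+35, 35+29, 7+18, 17+0) = 64
One optimal cutting: 6 + 5 → €64.

64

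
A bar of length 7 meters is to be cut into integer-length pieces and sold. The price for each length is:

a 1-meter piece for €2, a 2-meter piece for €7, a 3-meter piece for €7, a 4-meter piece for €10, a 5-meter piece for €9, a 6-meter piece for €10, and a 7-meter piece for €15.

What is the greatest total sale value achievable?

Let best[k] be the best obtainable value from length k. For each k, try every first piece i and keep the best of price[i] + best[k−i].
best[1] = 2
best[2] = max(2+2, 7+0) = 7
best[3] = max(2+7, 7+2, 7+0) = 9
best[4] = max(2+9, 7+7, 7+2, 10+0) = 14
best[5] = max(2+14, 7+9, 7+7, 10+2, 9+0) = 16
best[6] = max(2+16, 7+14, 7+9, 10+7, 9+2, 10+0) = 21
best[7] = max(2+21, 7+16, 7+14, …, 10+2, 15+0) = 23
One optimal cutting: 2 + 2 + 2 + 1 → €7 + €7 + €7 + €2 = €23.

23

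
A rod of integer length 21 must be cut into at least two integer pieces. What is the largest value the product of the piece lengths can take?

2187

Fill g[k] for k=2..21: at each k try every first piece i and multiply by the better of (k−i) uncut or g[k−i].
g[2] = 1*max(1,0) = 1*1 = 1
g[3] = 1*max(2,1) = 1*2 = 2
g[4] = 2*max(2,1) = 2*2 = 4
g[5] = 2*max(3,2) = 2*3 = 6
g[6] = 3*max(3,2) = 3*3 = 9
g[7] = 2*max(5,6) = 2*6 = 12
g[8] = 2*max(6,9) = 2*9 = 18
g[9] = 3*max(6,9) = 3*9 = 27
g[10] = 2*max(8,18) = 2*18 = 36
g[11] = 2*max(9,27) = 2*27 = 54
g[12] = 3*max(9,27) = 3*27 = 81
g[13] = 2*max(11,54) = 2*54 = 108
g[14] = 2*max(12,81) = 2*81 = 162
g[15] = 3*max(12,81) = 3*81 = 243
g[16] = 2*max(14,162) = 2*162 = 324
g[17] = 2*max(15,243) = 2*243 = 486
g[18] = 3*max(15,243) = 3*243 = 729
g[19] = 2*max(17,486) = 2*486 = 972
g[20] = 2*max(18,729) = 2*729 = 1458
g[21] = 3*max(18,729) = 3*729 = 2187
One optimal split: 3 + 3 + 3 + 3 + 3 + 3 + 3; product 3*3*3*3*3*3*3 = 2187.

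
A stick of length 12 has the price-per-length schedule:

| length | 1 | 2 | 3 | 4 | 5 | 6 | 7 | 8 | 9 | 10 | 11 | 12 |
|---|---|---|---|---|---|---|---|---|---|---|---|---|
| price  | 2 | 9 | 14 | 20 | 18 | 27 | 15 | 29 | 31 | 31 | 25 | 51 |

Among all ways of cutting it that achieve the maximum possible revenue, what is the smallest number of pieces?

Let r[k] be the best obtainable value from length k. For each k, try every first piece i and keep the best of price[i] + r[k−i].
r[1] = 2
r[2] = 9
r[3] = 14
r[4] = 20
r[5] = 23  (first piece 2, then r[3]=14)
r[6] = 29  (first piece 2, then r[4]=20)
r[7] = 34  (first piece 3, then r[4]=20)
r[8] = 40  (first piece 4, then r[4]=20)
r[9] = 43  (first piece 2, then r[7]=34)
r[10] = 49  (first piece 2, then r[8]=40)
r[11] = 54  (first piece 3, then r[8]=40)
r[12] = 60  (first piece 4, then r[8]=40)
Maximum revenue is €60.
Now minimize piece count subject to staying optimal: for each k, pieces[k] = 1 + min over i with p[i]+r[k−i]=r[k] of pieces[k−i].
pieces[9] = 3
pieces[10] = 3
pieces[11] = 3
pieces[12] = 3

3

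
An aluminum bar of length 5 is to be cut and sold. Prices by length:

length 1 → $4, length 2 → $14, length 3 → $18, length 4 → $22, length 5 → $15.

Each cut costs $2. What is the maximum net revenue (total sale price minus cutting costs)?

30

Consider every possible first cut. r[k] is the best of p[i]+r[k−i] over all sellable i≤k, charging 2 whenever i<k.
r[1] = 4
r[2] = max(4+4-2, 14+0) = 14
r[3] = max(4+14-2, 14+4-2, 18+0) = 18
r[4] = max(4+18-2, 14+14-2, 18+4-2, 22+0) = 26
r[5] = max(4+26-2, 14+18-2, 18+14-2, 22+4-2, 15+0) = 30
One optimal plan: pieces 3 + 2 (1 cut) → $32 − $2 = $30.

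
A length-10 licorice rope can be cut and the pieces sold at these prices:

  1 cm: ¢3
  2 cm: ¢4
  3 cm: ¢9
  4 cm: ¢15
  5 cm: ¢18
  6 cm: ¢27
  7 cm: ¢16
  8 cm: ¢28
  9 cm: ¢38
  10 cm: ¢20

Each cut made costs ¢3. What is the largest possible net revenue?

Consider every possible first cut. net[k] is the best of p[i]+net[k−i] over all sellable i≤k, charging 3 whenever i<k.
net[1] = 3
net[2] = max(3+3-3, 4+0) = 4
net[3] = max(3+4-3, 4+3-3, 9+0) = 9
net[4] = max(3+9-3, 4+4-3, 9+3-3, 15+0) = 15
net[5] = max(3+15-3, 4+9-3, 9+4-3, 15+3-3, 18+0) = 18
net[6] = max(3+18-3, 4+15-3, 9+9-3, 15+4-3, 18+3-3, 27+0) = 27
net[7] = max(3+27-3, 4+18-3, 9+15-3, …, 27+3-3, 16+0) = 27
net[8] = max(3+27-3, 4+27-3, 9+18-3, …, 16+3-3, 28+0) = 28
net[9] = max(3+28-3, 4+27-3, 9+27-3, …, 28+3-3, 38+0) = 38
net[10] = max(3+38-3, 4+28-3, 9+27-3, …, 38+3-3, 20+0) = 39
One optimal plan: pieces 6 + 4 (1 cut) → ¢42 − ¢3 = ¢39.

39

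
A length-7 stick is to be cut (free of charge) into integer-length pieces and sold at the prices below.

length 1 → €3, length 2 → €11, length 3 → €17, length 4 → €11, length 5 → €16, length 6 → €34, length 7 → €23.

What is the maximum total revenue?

Consider every possible first cut. r[k] is the best of p[i]+r[k−i] over all sellable i≤k.
r[1] = 3
r[2] = max(3+3, 11+0) = 11
r[3] = max(3+11, 11+3, 17+0) = 17
r[4] = max(3+17, 11+11, 17+3, 11+0) = 22
r[5] = max(3+22, 11+17, 17+11, 11+3, 16+0) = 28
r[6] = max(3+28, 11+22, 17+17, 11+11, 16+3, 34+0) = 34
r[7] = max(3+34, 11+28, 17+22, …, 34+3, 23+0) = 39
One optimal cutting: 3 + 2 + 2 → €17 + €11 + €11 = €39.

39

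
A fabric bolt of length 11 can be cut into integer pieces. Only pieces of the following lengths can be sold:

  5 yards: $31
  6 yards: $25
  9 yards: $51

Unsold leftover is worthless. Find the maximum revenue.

Let r[k] be the best obtainable value from length k. For each k, try every first piece i and keep the best of price[i] + r[k−i].
r[1] = 0
r[2] = 0
r[3] = 0
r[4] = 0
r[5] = 31
r[6] = 31
r[7] = 31
r[8] = 31
r[9] = 51
r[10] = 62  (first piece 5, then r[5]=31)
r[11] = 62
One optimal cutting: pieces 5 + 5 with 1 yard of scrap → $62.

62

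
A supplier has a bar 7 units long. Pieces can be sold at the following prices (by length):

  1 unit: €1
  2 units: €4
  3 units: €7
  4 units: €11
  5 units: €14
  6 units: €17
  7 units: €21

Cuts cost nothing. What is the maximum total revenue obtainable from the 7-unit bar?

Build best[k] bottom-up: best[k] = max over allowed piece i of (p[i] + best[k−i]).
best[1] = 1
best[2] = max(1+1, 4+0) = 4
best[3] = max(1+4, 4+1, 7+0) = 7
best[4] = max(1+7, 4+4, 7+1, 11+0) = 11
best[5] = max(1+11, 4+7, 7+4, 11+1, 14+0) = 14
best[6] = max(1+14, 4+11, 7+7, 11+4, 14+1, 17+0) = 17
best[7] = max(1+17, 4+14, 7+11, …, 17+1, 21+0) = 21
Best is to sell the whole 7-unit piece uncut for €21.

21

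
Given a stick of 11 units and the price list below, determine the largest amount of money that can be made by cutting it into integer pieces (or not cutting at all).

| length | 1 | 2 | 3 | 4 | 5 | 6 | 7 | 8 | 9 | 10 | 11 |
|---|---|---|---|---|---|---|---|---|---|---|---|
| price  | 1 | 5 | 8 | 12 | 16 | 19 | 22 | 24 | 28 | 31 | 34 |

Build r[k] bottom-up: r[k] = max over allowed piece i of (p[i] + r[k−i]).
r[1] = 1
r[2] = max(1+1, 5+0) = 5
r[3] = max(1+5, 5+1, 8+0) = 8
r[4] = max(1+8, 5+5, 8+1, 12+0) = 12
r[5] = max(1+12, 5+8, 8+5, 12+1, 16+0) = 16
r[6] = max(1+16, 5+12, 8+8, 12+5, 16+1, 19+0) = 19
r[7] = max(1+19, 5+16, 8+12, …, 19+1, 22+0) = 22
r[8] = max(1+22, 5+19, 8+16, …, 22+1, 24+0) = 24
r[9] = max(1+24, 5+22, 8+19, …, 24+1, 28+0) = 28
r[10] = max(1+28, 5+24, 8+22, …, 28+1, 31+0) = 32
r[11] = max(1+32, 5+28, 8+24, …, 31+1, 34+0) = 35
One optimal cutting: 6 + 5 → €19 + €16 = €35.

35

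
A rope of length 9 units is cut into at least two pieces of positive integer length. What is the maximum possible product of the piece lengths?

27

Let P[k] be the best product for length k (with at least one cut). For each first piece i, the rest contributes max(k−i, P[k−i]).
Small cases: P[2]=1, P[3]=2.
P[4] = max(1*3, 2*2, 3*1) = 4
P[5] = max(1*4, 2*3, 3*2, 4*1) = 6
P[6] = max(1*6, 2*4, 3*3, 4*2, 5*1) = 9
P[7] = max(1*9, 2*6, 3*4, 4*3, 5*2, 6*1) = 12
P[8] = max(1*12, 2*9, 3*6, …, 6*2, 7*1) = 18
P[9] = max(1*18, 2*12, 3*9, …, 7*2, 8*1) = 27
One optimal split: 3 + 3 + 3; product 3*3*3 = 27.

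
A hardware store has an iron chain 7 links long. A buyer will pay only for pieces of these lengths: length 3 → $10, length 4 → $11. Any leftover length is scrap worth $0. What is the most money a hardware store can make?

21

Build best[k] bottom-up: best[k] = max over allowed piece i of (p[i] + best[k−i]).
best[1] = 0
best[2] = 0
best[3] = 10
best[4] = max(10+0, 11+0) = 11
best[5] = max(10+0, 11+0) = 11
best[6] = max(10+10, 11+0) = 20
best[7] = max(10+11, 11+10) = 21
One optimal cutting: 4 + 3 → $21.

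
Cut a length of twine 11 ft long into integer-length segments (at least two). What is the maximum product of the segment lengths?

Define f[k] = max over 1≤i<k of i · max(k−i, f[k−i]); the inner max lets the remainder stay uncut if that's better.
Small cases: f[2]=1, f[3]=2, f[4]=4, f[5]=6, f[6]=9.
f[7] = 2×max(5,6) = 2×6 = 12
f[8] = 2×max(6,9) = 2×9 = 18
f[9] = 3×max(6,9) = 3×9 = 27
f[10] = 2×max(8,18) = 2×18 = 36
f[11] = 2×max(9,27) = 2×27 = 54
One optimal split: 3 + 3 + 3 + 2; product 3×3×3×2 = 54.

54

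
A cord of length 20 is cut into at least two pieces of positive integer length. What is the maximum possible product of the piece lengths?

Define f[k] = max over 1≤i<k of i · max(k−i, f[k−i]); the inner max lets the remainder stay uncut if that's better.
Small cases: f[2]=1, f[3]=2, f[4]=4, f[5]=6, f[6]=9, f[7]=12, f[8]=18, f[9]=27, f[10]=36, f[11]=54, f[12]=81, f[13]=108.
f[14] = max(1·108, 2·81, 3·54, …, 12·2, 13·1) = 162
f[15] = max(1·162, 2·108, 3·81, …, 13·2, 14·1) = 243
f[16] = max(1·243, 2·162, 3·108, …, 14·2, 15·1) = 324
f[17] = max(1·324, 2·243, 3·162, …, 15·2, 16·1) = 486
f[18] = max(1·486, 2·324, 3·243, …, 16·2, 17·1) = 729
f[19] = max(1·729, 2·486, 3·324, …, 17·2, 18·1) = 972
f[20] = max(1·972, 2·729, 3·486, …, 18·2, 19·1) = 1458
One optimal split: 3 + 3 + 3 + 3 + 3 + 3 + 2; product 3·3·3·3·3·3·2 = 1458.

1458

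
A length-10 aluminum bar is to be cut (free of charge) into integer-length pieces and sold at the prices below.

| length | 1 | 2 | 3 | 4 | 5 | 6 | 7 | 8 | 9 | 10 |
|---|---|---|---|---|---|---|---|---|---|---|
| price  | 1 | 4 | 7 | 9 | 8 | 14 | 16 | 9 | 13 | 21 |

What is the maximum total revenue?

23

Let best[k] be the best obtainable value from length k. For each k, try every first piece i and keep the best of price[i] + best[k−i].
best[1] = 1
best[2] = 4
best[3] = 7
best[4] = 9
best[5] = 11  (first piece 2, then best[3]=7)
best[6] = 14  (first piece 3, then best[3]=7)
best[7] = 16  (first piece 3, then best[4]=9)
best[8] = 18  (first piece 2, then best[6]=14)
best[9] = 21  (first piece 3, then best[6]=14)
best[10] = 23  (first piece 3, then best[7]=16)
One optimal cutting: 4 + 3 + 3 → $9 + $7 + $7 = $23.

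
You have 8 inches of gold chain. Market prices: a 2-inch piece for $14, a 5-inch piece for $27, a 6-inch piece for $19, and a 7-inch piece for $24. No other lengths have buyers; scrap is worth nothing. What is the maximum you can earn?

56

Build best[k] bottom-up: best[k] = max over allowed piece i of (p[i] + best[k−i]).
best[1] = 0
best[2] = 14
best[3] = 14
best[4] = 28  (first piece 2, then best[2]=14)
best[5] = 28
best[6] = 42  (first piece 2, then best[4]=28)
best[7] = 42
best[8] = 56  (first piece 2, then best[6]=42)
One optimal cutting: 2 + 2 + 2 + 2 → $56.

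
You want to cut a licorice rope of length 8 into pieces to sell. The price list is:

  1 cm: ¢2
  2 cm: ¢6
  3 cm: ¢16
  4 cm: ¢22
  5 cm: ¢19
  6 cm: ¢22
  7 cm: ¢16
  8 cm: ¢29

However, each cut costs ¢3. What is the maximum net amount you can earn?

41

Build v[k] bottom-up: v[k] = max over allowed piece i of (p[i] + v[k−i]) − 3 per cut.
v[1] = 2
v[2] = 6
v[3] = 16
v[4] = 22
v[5] = 21  (first piece 1, then v[4]=22)
v[6] = 29  (first piece 3, then v[3]=16)
v[7] = 35  (first piece 3, then v[4]=22)
v[8] = 41  (first piece 4, then v[4]=22)
One optimal plan: pieces 4 + 4 (1 cut) → ¢44 − ¢3 = ¢41.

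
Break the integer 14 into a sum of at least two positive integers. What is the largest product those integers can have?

Fill f[k] for k=2..14: at each k try every first piece i and multiply by the better of (k−i) uncut or f[k−i].
f[2] = 1·max(1,0) = 1·1 = 1
f[3] = 1·max(2,1) = 1·2 = 2
f[4] = 2·max(2,1) = 2·2 = 4
f[5] = 2·max(3,2) = 2·3 = 6
f[6] = 3·max(3,2) = 3·3 = 9
f[7] = 2·max(5,6) = 2·6 = 12
f[8] = 2·max(6,9) = 2·9 = 18
f[9] = 3·max(6,9) = 3·9 = 27
f[10] = 2·max(8,18) = 2·18 = 36
f[11] = 2·max(9,27) = 2·27 = 54
f[12] = 3·max(9,27) = 3·27 = 81
f[13] = 2·max(11,54) = 2·54 = 108
f[14] = 2·max(12,81) = 2·81 = 162
One optimal split: 3 + 3 + 3 + 3 + 2; product 3·3·3·3·2 = 162.

162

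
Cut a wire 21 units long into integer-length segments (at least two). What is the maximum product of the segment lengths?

2187

Let P[k] be the best product for length k (with at least one cut). For each first piece i, the rest contributes max(k−i, P[k−i]).
P[2] = 1·max(1,0) = 1·1 = 1
P[3] = 1·max(2,1) = 1·2 = 2
P[4] = 2·max(2,1) = 2·2 = 4
P[5] = 2·max(3,2) = 2·3 = 6
P[6] = 3·max(3,2) = 3·3 = 9
P[7] = 2·max(5,6) = 2·6 = 12
P[8] = 2·max(6,9) = 2·9 = 18
P[9] = 3·max(6,9) = 3·9 = 27
P[10] = 2·max(8,18) = 2·18 = 36
P[11] = 2·max(9,27) = 2·27 = 54
P[12] = 3·max(9,27) = 3·27 = 81
P[13] = 2·max(11,54) = 2·54 = 108
P[14] = 2·max(12,81) = 2·81 = 162
P[15] = 3·max(12,81) = 3·81 = 243
P[16] = 2·max(14,162) = 2·162 = 324
P[17] = 2·max(15,243) = 2·243 = 486
P[18] = 3·max(15,243) = 3·243 = 729
P[19] = 2·max(17,486) = 2·486 = 972
P[20] = 2·max(18,729) = 2·729 = 1458
P[21] = 3·max(18,729) = 3·729 = 2187
One optimal split: 3 + 3 + 3 + 3 + 3 + 3 + 3; product 3·3·3·3·3·3·3 = 2187.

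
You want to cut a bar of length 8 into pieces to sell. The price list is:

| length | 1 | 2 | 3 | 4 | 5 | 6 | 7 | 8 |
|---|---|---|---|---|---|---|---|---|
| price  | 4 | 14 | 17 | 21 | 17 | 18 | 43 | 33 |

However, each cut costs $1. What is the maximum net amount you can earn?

53

Build r[k] bottom-up: r[k] = max over allowed piece i of (p[i] + r[k−i]) − 1 per cut.
r[1] = 4
r[2] = max(4+4-1, 14+0) = 14
r[3] = max(4+14-1, 14+4-1, 17+0) = 17
r[4] = max(4+17-1, 14+14-1, 17+4-1, 21+0) = 27
r[5] = max(4+27-1, 14+17-1, 17+14-1, 21+4-1, 17+0) = 30
r[6] = max(4+30-1, 14+27-1, 17+17-1, 21+14-1, 17+4-1, 18+0) = 40
r[7] = max(4+40-1, 14+30-1, 17+27-1, …, 18+4-1, 43+0) = 43
r[8] = max(4+43-1, 14+40-1, 17+30-1, …, 43+4-1, 33+0) = 53
One optimal plan: pieces 2 + 2 + 2 + 2 (3 cuts) → $56 − $3 = $53.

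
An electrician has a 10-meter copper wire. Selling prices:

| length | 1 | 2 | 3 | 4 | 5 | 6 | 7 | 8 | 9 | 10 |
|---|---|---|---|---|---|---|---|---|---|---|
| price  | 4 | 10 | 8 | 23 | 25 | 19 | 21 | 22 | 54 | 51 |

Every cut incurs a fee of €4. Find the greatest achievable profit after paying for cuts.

54

Consider every possible first cut. v[k] is the best of p[i]+v[k−i] over all sellable i≤k, charging 4 whenever i<k.
v[1] = 4
v[2] = max(4+4-4, 10+0) = 10
v[3] = max(4+10-4, 10+4-4, 8+0) = 10
v[4] = max(4+10-4, 10+10-4, 8+4-4, 23+0) = 23
v[5] = max(4+23-4, 10+10-4, 8+10-4, 23+4-4, 25+0) = 25
v[6] = max(4+25-4, 10+23-4, 8+10-4, 23+10-4, 25+4-4, 19+0) = 29
v[7] = max(4+29-4, 10+25-4, 8+23-4, …, 19+4-4, 21+0) = 31
v[8] = max(4+31-4, 10+29-4, 8+25-4, …, 21+4-4, 22+0) = 42
v[9] = max(4+42-4, 10+31-4, 8+29-4, …, 22+4-4, 54+0) = 54
v[10] = max(4+54-4, 10+42-4, 8+31-4, …, 54+4-4, 51+0) = 54
One optimal plan: pieces 9 + 1 (1 cut) → €58 − €4 = €54.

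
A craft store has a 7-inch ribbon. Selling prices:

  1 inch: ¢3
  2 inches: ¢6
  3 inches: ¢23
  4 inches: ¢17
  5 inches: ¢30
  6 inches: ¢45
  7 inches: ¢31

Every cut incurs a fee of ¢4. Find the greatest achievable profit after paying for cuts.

44

Let net[k] be the best obtainable value from length k. For each k, try every first piece i and keep the best of price[i] + net[k−i] minus the 4 cut fee when i<k.
net[1] = 3
net[2] = max(3+3-4, 6+0) = 6
net[3] = max(3+6-4, 6+3-4, 23+0) = 23
net[4] = max(3+23-4, 6+6-4, 23+3-4, 17+0) = 22
net[5] = max(3+22-4, 6+23-4, 23+6-4, 17+3-4, 30+0) = 30
net[6] = max(3+30-4, 6+22-4, 23+23-4, 17+6-4, 30+3-4, 45+0) = 45
net[7] = max(3+45-4, 6+30-4, 23+22-4, …, 45+3-4, 31+0) = 44
One optimal plan: pieces 6 + 1 (1 cut) → ¢48 − ¢4 = ¢44.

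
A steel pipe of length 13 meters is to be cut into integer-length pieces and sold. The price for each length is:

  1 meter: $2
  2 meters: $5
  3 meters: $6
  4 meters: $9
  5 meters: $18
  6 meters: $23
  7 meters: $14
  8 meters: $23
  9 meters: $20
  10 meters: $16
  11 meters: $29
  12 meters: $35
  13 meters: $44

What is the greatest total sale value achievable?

48

Let R[k] be the best obtainable value from length k. For each k, try every first piece i and keep the best of price[i] + R[k−i].
R[1] = 2
R[2] = max(2+2, 5+0) = 5
R[3] = max(2+5, 5+2, 6+0) = 7
R[4] = max(2+7, 5+5, 6+2, 9+0) = 10
R[5] = max(2+10, 5+7, 6+5, 9+2, 18+0) = 18
R[6] = max(2+18, 5+10, 6+7, 9+5, 18+2, 23+0) = 23
R[7] = max(2+23, 5+18, 6+10, …, 23+2, 14+0) = 25
R[8] = max(2+25, 5+23, 6+18, …, 14+2, 23+0) = 28
R[9] = max(2+28, 5+25, 6+23, …, 23+2, 20+0) = 30
R[10] = max(2+30, 5+28, 6+25, …, 20+2, 16+0) = 36
R[11] = max(2+36, 5+30, 6+28, …, 16+2, 29+0) = 41
R[12] = max(2+41, 5+36, 6+30, …, 29+2, 35+0) = 46
R[13] = max(2+46, 5+41, 6+36, …, 35+2, 44+0) = 48
One optimal cutting: 6 + 6 + 1 → $23 + $23 + $2 = $48.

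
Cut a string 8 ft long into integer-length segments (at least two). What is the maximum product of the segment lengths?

18

Define m[k] = max over 1≤i<k of i · max(k−i, m[k−i]); the inner max lets the remainder stay uncut if that's better.
m[2] = 1×max(1,0) = 1×1 = 1
m[3] = max(1×2, 2×1) = 2
m[4] = max(1×3, 2×2, 3×1) = 4
m[5] = max(1×4, 2×3, 3×2, 4×1) = 6
m[6] = max(1×6, 2×4, 3×3, 4×2, 5×1) = 9
m[7] = max(1×9, 2×6, 3×4, 4×3, 5×2, 6×1) = 12
m[8] = max(1×12, 2×9, 3×6, …, 6×2, 7×1) = 18
One optimal split: 3 + 3 + 2; product 3×3×2 = 18.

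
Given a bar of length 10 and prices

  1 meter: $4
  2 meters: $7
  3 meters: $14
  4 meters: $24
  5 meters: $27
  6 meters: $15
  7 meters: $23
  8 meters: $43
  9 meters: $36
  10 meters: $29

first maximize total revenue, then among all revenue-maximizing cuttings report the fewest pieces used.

Consider every possible first cut. r[k] is the best of p[i]+r[k−i] over all sellable i≤k.
r[1] = 4
r[2] = max(4+4, 7+0) = 8
r[3] = max(4+8, 7+4, 14+0) = 14
r[4] = max(4+14, 7+8, 14+4, 24+0) = 24
r[5] = max(4+24, 7+14, 14+8, 24+4, 27+0) = 28
r[6] = max(4+28, 7+24, 14+14, 24+8, 27+4, 15+0) = 32
r[7] = max(4+32, 7+28, 14+24, …, 15+4, 23+0) = 38
r[8] = max(4+38, 7+32, 14+28, …, 23+4, 43+0) = 48
r[9] = max(4+48, 7+38, 14+32, …, 43+4, 36+0) = 52
r[10] = max(4+52, 7+48, 14+38, …, 36+4, 29+0) = 56
Maximum revenue is $56.
Now minimize piece count subject to staying optimal: for each k, pieces[k] = 1 + min over i with p[i]+r[k−i]=r[k] of pieces[k−i].
pieces[7] = 2
pieces[8] = 2
pieces[9] = 3
pieces[10] = 4

4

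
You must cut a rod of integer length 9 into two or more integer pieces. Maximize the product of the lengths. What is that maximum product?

27

Let f[k] be the best product for length k (with at least one cut). For each first piece i, the rest contributes max(k−i, f[k−i]).
f[2] = 1*max(1,0) = 1*1 = 1
f[3] = 1*max(2,1) = 1*2 = 2
f[4] = 2*max(2,1) = 2*2 = 4
f[5] = 2*max(3,2) = 2*3 = 6
f[6] = 3*max(3,2) = 3*3 = 9
f[7] = 2*max(5,6) = 2*6 = 12
f[8] = 2*max(6,9) = 2*9 = 18
f[9] = 3*max(6,9) = 3*9 = 27
One optimal split: 3 + 3 + 3; product 3*3*3 = 27.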